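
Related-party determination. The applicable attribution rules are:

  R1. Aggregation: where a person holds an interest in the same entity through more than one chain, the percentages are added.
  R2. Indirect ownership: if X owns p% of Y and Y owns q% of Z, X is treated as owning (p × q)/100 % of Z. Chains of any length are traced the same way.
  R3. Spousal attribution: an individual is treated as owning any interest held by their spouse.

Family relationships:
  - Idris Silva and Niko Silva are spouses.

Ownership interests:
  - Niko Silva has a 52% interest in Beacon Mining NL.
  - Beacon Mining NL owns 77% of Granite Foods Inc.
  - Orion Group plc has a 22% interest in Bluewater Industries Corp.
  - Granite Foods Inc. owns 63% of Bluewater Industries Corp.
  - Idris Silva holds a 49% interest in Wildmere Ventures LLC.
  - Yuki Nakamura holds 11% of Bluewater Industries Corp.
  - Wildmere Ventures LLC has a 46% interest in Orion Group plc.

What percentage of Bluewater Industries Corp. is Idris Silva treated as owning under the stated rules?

By spousal attribution (R3), Idris Silva is treated as owning Niko Silva's 52% interest in Beacon Mining NL.
Chain via Wildmere Ventures LLC → Orion Group plc (R2): 49% × 46% × 22% = 4.9588% of Bluewater Industries Corp.
Chain via Beacon Mining NL → Granite Foods Inc. (R2): 52% × 77% × 63% = 25.2252% of Bluewater Industries Corp.
Aggregating (R1): 4.9588% + 25.2252% = 30.184%.

30.184%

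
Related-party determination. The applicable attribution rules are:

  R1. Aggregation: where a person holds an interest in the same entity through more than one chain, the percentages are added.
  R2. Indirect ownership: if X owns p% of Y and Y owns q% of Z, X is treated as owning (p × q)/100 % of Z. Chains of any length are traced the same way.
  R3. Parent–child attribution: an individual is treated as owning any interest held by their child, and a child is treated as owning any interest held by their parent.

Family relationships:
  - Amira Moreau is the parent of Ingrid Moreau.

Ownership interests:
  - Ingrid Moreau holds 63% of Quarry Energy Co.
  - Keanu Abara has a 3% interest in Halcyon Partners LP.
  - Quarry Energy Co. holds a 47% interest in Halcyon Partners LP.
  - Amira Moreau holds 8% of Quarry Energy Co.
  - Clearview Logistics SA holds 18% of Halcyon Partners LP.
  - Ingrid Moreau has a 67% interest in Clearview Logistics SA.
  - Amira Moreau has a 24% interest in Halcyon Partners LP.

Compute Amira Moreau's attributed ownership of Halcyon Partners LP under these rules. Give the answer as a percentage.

By parent–child attribution (R3), Amira Moreau is treated as also owning Ingrid Moreau's interest in Quarry Energy Co, giving 8% + 63% = 71%.
By parent–child attribution (R3), Amira Moreau is treated as owning Ingrid Moreau's 67% interest in Clearview Logistics SA.
Chain via Quarry Energy Co. (R2): 71% × 47% = 33.37% of Halcyon Partners LP.
Direct interest in Halcyon Partners LP: 24%.
Chain via Clearview Logistics SA (R2): 67% × 18% = 12.06% of Halcyon Partners LP.
Aggregating (R1): 33.37% + 24% + 12.06% = 69.43%.

69.43%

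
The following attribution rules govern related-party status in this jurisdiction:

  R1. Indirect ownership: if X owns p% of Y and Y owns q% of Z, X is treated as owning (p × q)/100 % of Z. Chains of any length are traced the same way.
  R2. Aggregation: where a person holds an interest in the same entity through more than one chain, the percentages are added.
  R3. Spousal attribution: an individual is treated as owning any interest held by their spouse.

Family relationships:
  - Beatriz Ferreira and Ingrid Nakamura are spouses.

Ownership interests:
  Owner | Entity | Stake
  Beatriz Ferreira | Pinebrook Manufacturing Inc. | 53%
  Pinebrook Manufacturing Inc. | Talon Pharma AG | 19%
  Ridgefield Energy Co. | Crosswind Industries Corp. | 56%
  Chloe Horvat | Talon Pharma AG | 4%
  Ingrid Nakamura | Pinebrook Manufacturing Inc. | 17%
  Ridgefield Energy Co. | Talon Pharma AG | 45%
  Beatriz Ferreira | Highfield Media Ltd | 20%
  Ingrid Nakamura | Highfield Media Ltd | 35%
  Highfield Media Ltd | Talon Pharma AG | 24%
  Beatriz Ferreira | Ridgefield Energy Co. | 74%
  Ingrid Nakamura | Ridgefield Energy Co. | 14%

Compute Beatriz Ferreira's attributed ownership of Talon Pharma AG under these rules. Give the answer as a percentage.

By spousal attribution (R3), Beatriz Ferreira is treated as also owning Ingrid Nakamura's interest in Pinebrook Manufacturing Inc, giving 53% + 17% = 70%.
By spousal attribution (R3), Beatriz Ferreira is treated as also owning Ingrid Nakamura's interest in Highfield Media Ltd, giving 20% + 35% = 55%.
By spousal attribution (R3), Beatriz Ferreira is treated as also owning Ingrid Nakamura's interest in Ridgefield Energy Co, giving 74% + 14% = 88%.
Chain via Pinebrook Manufacturing Inc. (R1): 70% × 19% = 13.3% of Talon Pharma AG.
Chain via Highfield Media Ltd (R1): 55% × 24% = 13.2% of Talon Pharma AG.
Chain via Ridgefield Energy Co. (R1): 88% × 45% = 39.6% of Talon Pharma AG.
Aggregating (R2): 13.3% + 13.2% + 39.6% = 66.1%.

66.1%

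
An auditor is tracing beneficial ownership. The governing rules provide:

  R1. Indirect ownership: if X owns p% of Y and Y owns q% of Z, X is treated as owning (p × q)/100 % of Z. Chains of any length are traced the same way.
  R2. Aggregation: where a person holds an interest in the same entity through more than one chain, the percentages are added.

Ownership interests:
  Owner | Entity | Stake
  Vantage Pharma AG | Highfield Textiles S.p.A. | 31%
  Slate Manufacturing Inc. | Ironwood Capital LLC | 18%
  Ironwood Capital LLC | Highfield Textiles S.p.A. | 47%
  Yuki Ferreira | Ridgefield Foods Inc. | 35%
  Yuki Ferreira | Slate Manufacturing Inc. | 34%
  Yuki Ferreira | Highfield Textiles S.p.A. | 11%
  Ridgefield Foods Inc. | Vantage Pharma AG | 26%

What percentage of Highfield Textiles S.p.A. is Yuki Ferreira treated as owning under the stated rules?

Chain via Slate Manufacturing Inc. → Ironwood Capital LLC (R1): 34% × 18% × 47% = 2.8764% of Highfield Textiles S.p.A.
Chain via Ridgefield Foods Inc. → Vantage Pharma AG (R1): 35% × 26% × 31% = 2.821% of Highfield Textiles S.p.A.
Direct interest in Highfield Textiles S.p.A: 11%.
Aggregating (R2): 2.8764% + 2.821% + 11% = 16.6974%.

16.6974%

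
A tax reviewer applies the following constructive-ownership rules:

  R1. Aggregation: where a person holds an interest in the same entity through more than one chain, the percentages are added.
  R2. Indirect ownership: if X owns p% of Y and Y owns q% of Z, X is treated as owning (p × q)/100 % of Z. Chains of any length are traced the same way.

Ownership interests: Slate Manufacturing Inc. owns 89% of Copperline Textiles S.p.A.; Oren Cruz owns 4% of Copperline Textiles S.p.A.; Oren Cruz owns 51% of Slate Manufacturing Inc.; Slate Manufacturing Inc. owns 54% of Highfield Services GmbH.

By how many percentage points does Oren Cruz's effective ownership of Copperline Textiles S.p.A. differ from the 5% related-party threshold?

Chain via Slate Manufacturing Inc. (R2): 51% × 89% = 45.39% of Copperline Textiles S.p.A.
Direct interest in Copperline Textiles S.p.A: 4%.
Aggregating (R1): 45.39% + 4% = 49.39%.
49.39% exceeds the 5% threshold by 44.39 percentage points.

44.39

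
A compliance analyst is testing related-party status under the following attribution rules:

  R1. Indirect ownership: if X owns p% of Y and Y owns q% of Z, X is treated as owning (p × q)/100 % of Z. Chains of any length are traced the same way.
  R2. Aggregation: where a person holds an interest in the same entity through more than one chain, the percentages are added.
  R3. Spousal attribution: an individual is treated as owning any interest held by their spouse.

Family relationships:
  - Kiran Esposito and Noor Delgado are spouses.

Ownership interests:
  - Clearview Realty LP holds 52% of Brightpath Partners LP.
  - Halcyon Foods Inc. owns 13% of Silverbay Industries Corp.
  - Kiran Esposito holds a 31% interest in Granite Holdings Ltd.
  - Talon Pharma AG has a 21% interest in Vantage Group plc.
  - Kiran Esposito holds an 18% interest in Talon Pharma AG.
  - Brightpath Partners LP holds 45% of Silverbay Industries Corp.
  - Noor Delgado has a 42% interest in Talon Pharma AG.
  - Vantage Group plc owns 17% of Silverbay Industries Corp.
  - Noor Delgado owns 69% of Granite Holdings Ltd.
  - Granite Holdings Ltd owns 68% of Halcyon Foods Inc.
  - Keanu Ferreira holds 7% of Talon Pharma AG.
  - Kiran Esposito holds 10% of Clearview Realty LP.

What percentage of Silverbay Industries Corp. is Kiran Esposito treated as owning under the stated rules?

13.322%

By spousal attribution (R3), Kiran Esposito is treated as also owning Noor Delgado's interest in Talon Pharma AG, giving 18% + 42% = 60%.
By spousal attribution (R3), Kiran Esposito is treated as also owning Noor Delgado's interest in Granite Holdings Ltd, giving 31% + 69% = 100%.
Chain via Clearview Realty LP → Brightpath Partners LP (R1): 10% × 52% × 45% = 2.34% of Silverbay Industries Corp.
Chain via Talon Pharma AG → Vantage Group plc (R1): 60% × 21% × 17% = 2.142% of Silverbay Industries Corp.
Chain via Granite Holdings Ltd → Halcyon Foods Inc. (R1): 100% × 68% × 13% = 8.84% of Silverbay Industries Corp.
Aggregating (R2): 2.34% + 2.142% + 8.84% = 13.322%.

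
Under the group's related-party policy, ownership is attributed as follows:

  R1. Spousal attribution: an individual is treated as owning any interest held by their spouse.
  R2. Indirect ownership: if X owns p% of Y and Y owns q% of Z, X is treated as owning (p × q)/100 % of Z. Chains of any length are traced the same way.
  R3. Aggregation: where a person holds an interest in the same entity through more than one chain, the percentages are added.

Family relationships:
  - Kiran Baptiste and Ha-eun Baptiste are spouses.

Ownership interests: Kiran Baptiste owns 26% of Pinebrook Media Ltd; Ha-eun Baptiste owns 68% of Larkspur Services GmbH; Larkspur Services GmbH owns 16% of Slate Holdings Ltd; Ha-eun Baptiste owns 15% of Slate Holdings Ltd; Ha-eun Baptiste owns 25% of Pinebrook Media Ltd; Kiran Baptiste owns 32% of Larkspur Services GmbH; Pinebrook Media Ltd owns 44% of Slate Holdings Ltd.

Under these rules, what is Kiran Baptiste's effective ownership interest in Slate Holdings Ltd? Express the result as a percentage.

53.44%

By spousal attribution (R1), Kiran Baptiste is treated as also owning Ha-eun Baptiste's interest in Pinebrook Media Ltd, giving 26% + 25% = 51%.
By spousal attribution (R1), Kiran Baptiste is treated as also owning Ha-eun Baptiste's interest in Larkspur Services GmbH, giving 32% + 68% = 100%.
By spousal attribution (R1), Kiran Baptiste is treated as owning Ha-eun Baptiste's 15% interest in Slate Holdings Ltd.
Chain via Pinebrook Media Ltd (R2): 51% × 44% = 22.44% of Slate Holdings Ltd.
Chain via Larkspur Services GmbH (R2): 100% × 16% = 16% of Slate Holdings Ltd.
Direct interest in Slate Holdings Ltd: 15%.
Aggregating (R3): 22.44% + 16% + 15% = 53.44%.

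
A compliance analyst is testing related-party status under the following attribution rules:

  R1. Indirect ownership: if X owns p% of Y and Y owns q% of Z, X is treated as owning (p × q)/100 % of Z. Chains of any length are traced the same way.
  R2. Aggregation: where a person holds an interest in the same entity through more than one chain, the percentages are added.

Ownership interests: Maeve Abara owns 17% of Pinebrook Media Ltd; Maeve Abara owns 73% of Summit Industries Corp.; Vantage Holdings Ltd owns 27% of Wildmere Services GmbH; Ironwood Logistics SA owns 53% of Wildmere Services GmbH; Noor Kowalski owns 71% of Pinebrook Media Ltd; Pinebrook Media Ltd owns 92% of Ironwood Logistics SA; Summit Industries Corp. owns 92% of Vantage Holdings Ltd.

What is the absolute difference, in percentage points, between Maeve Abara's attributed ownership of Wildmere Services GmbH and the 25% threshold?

Chain via Summit Industries Corp. → Vantage Holdings Ltd (R1): 73% × 92% × 27% = 18.1332% of Wildmere Services GmbH.
Chain via Pinebrook Media Ltd → Ironwood Logistics SA (R1): 17% × 92% × 53% = 8.2892% of Wildmere Services GmbH.
Aggregating (R2): 18.1332% + 8.2892% = 26.4224%.
26.4224% exceeds the 25% threshold by 1.4224 percentage points.

1.4224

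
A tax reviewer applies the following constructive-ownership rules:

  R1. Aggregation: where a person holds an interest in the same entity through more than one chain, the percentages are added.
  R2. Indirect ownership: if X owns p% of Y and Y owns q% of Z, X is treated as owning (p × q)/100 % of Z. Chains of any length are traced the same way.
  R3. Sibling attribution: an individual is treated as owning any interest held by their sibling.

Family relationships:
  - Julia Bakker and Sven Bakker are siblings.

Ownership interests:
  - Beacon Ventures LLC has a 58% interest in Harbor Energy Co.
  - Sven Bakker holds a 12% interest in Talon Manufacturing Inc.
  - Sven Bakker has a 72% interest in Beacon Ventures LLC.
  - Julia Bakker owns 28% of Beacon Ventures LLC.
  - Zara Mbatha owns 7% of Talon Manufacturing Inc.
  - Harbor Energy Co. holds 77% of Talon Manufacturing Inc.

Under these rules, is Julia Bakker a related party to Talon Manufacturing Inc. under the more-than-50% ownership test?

By sibling attribution (R3), Julia Bakker is treated as also owning Sven Bakker's interest in Beacon Ventures LLC, giving 28% + 72% = 100%.
By sibling attribution (R3), Julia Bakker is treated as owning Sven Bakker's 12% interest in Talon Manufacturing Inc.
Chain via Beacon Ventures LLC → Harbor Energy Co. (R2): 100% × 58% × 77% = 44.66% of Talon Manufacturing Inc.
Direct interest in Talon Manufacturing Inc: 12%.
Aggregating (R1): 44.66% + 12% = 56.66%.
56.66% exceeds the 50% threshold, so Julia is a related party to Talon Manufacturing Inc.

Yes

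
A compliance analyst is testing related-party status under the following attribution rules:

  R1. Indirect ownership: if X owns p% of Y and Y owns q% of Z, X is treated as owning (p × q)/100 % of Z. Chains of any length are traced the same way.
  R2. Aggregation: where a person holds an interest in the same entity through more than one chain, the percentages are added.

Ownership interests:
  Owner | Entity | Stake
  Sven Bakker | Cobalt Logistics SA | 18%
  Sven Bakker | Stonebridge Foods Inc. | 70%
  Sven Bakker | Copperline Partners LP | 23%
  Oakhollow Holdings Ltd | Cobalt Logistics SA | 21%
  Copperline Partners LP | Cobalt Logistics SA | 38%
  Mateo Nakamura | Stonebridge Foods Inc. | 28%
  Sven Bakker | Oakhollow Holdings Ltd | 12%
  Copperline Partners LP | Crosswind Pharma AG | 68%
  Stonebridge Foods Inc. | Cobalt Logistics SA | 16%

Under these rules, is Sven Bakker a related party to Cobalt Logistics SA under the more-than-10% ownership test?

Yes

Chain via Oakhollow Holdings Ltd (R1): 12% × 21% = 2.52% of Cobalt Logistics SA.
Chain via Stonebridge Foods Inc. (R1): 70% × 16% = 11.2% of Cobalt Logistics SA.
Chain via Copperline Partners LP (R1): 23% × 38% = 8.74% of Cobalt Logistics SA.
Direct interest in Cobalt Logistics SA: 18%.
Aggregating (R2): 2.52% + 11.2% + 8.74% + 18% = 40.46%.
40.46% exceeds the 10% threshold, so Sven is a related party to Cobalt Logistics SA.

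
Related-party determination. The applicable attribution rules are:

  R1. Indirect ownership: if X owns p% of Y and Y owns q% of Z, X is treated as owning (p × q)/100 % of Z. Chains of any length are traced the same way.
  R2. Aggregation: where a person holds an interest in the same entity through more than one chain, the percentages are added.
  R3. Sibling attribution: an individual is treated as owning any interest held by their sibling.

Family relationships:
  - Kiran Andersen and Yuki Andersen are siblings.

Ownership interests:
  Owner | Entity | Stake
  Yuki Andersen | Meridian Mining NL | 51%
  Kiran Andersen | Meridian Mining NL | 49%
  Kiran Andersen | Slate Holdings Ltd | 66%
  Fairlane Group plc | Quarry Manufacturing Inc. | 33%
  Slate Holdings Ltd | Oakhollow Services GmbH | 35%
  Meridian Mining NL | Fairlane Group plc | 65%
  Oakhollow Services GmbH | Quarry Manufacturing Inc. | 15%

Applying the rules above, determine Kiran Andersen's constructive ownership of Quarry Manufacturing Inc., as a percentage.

24.915%

By sibling attribution (R3), Kiran Andersen is treated as also owning Yuki Andersen's interest in Meridian Mining NL, giving 49% + 51% = 100%.
Chain via Meridian Mining NL → Fairlane Group plc (R1): 100% × 65% × 33% = 21.45% of Quarry Manufacturing Inc.
Chain via Slate Holdings Ltd → Oakhollow Services GmbH (R1): 66% × 35% × 15% = 3.465% of Quarry Manufacturing Inc.
Aggregating (R2): 21.45% + 3.465% = 24.915%.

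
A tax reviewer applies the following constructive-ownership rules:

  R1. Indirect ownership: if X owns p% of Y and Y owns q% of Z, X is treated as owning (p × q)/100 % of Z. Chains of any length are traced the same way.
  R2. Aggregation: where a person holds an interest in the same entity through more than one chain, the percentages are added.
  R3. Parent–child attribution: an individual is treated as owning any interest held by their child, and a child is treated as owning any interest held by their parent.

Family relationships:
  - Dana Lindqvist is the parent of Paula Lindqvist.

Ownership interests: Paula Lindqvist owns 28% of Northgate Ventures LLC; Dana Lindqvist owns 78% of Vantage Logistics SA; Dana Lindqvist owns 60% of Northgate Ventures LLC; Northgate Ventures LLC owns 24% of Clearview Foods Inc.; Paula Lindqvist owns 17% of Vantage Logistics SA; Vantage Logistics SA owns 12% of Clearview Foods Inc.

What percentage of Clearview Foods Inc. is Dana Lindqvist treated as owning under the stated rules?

By parent–child attribution (R3), Dana Lindqvist is treated as also owning Paula Lindqvist's interest in Northgate Ventures LLC, giving 60% + 28% = 88%.
By parent–child attribution (R3), Dana Lindqvist is treated as also owning Paula Lindqvist's interest in Vantage Logistics SA, giving 78% + 17% = 95%.
Chain via Northgate Ventures LLC (R1): 88% × 24% = 21.12% of Clearview Foods Inc.
Chain via Vantage Logistics SA (R1): 95% × 12% = 11.4% of Clearview Foods Inc.
Aggregating (R2): 21.12% + 11.4% = 32.52%.

32.52%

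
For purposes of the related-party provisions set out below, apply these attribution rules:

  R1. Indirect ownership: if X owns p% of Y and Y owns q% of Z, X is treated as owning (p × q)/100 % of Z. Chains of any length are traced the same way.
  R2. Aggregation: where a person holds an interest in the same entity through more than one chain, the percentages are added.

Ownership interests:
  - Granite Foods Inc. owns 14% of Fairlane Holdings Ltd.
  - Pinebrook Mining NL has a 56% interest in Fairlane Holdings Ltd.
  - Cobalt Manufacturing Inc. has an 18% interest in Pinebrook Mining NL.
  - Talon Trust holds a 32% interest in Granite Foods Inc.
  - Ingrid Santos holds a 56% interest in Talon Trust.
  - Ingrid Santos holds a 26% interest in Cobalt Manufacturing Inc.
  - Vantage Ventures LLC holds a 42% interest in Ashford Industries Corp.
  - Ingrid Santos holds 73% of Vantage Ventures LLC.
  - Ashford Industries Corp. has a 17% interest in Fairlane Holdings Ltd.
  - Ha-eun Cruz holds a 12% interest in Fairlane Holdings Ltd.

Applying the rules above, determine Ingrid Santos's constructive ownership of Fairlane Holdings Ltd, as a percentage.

10.3418%

Chain via Cobalt Manufacturing Inc. → Pinebrook Mining NL (R1): 26% × 18% × 56% = 2.6208% of Fairlane Holdings Ltd.
Chain via Vantage Ventures LLC → Ashford Industries Corp. (R1): 73% × 42% × 17% = 5.2122% of Fairlane Holdings Ltd.
Chain via Talon Trust → Granite Foods Inc. (R1): 56% × 32% × 14% = 2.5088% of Fairlane Holdings Ltd.
Aggregating (R2): 2.6208% + 5.2122% + 2.5088% = 10.3418%.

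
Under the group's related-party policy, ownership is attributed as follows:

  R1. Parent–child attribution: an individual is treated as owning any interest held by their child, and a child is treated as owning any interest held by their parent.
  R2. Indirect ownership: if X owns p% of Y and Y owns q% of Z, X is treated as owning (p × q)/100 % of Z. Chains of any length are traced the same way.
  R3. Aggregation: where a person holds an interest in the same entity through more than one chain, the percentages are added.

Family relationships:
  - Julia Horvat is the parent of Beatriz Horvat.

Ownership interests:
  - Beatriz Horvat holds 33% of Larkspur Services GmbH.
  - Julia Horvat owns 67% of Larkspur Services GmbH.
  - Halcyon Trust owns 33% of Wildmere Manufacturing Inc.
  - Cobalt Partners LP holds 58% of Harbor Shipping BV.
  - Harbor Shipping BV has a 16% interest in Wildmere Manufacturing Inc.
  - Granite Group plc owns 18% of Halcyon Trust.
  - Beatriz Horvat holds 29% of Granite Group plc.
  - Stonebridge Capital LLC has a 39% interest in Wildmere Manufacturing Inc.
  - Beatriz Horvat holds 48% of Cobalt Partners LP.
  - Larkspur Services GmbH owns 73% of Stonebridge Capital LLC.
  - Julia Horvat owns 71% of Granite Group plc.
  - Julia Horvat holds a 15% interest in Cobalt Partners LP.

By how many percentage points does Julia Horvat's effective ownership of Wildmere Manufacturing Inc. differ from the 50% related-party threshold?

9.7436

By parent–child attribution (R1), Julia Horvat is treated as also owning Beatriz Horvat's interest in Cobalt Partners LP, giving 15% + 48% = 63%.
By parent–child attribution (R1), Julia Horvat is treated as also owning Beatriz Horvat's interest in Larkspur Services GmbH, giving 67% + 33% = 100%.
By parent–child attribution (R1), Julia Horvat is treated as also owning Beatriz Horvat's interest in Granite Group plc, giving 71% + 29% = 100%.
Chain via Cobalt Partners LP → Harbor Shipping BV (R2): 63% × 58% × 16% = 5.8464% of Wildmere Manufacturing Inc.
Chain via Larkspur Services GmbH → Stonebridge Capital LLC (R2): 100% × 73% × 39% = 28.47% of Wildmere Manufacturing Inc.
Chain via Granite Group plc → Halcyon Trust (R2): 100% × 18% × 33% = 5.94% of Wildmere Manufacturing Inc.
Aggregating (R3): 5.8464% + 28.47% + 5.94% = 40.2564%.
40.2564% falls short of the 50% threshold by 9.7436 percentage points.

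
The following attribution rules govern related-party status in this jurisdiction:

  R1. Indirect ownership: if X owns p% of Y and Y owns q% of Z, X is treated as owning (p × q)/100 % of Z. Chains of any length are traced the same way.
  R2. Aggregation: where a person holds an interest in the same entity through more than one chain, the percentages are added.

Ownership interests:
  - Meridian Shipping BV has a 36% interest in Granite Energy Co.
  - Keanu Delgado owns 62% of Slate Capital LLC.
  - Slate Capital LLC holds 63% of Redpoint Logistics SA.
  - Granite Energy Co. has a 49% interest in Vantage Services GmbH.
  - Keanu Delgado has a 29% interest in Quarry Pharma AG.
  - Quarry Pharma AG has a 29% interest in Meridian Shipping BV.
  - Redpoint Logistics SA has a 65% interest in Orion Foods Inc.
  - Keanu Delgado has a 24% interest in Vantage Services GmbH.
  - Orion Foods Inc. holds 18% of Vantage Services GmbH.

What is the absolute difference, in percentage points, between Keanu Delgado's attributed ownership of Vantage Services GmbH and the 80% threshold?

49.946456

Chain via Slate Capital LLC → Redpoint Logistics SA → Orion Foods Inc. (R1): 62% × 63% × 65% × 18% = 4.57002% of Vantage Services GmbH.
Chain via Quarry Pharma AG → Meridian Shipping BV → Granite Energy Co. (R1): 29% × 29% × 36% × 49% = 1.483524% of Vantage Services GmbH.
Direct interest in Vantage Services GmbH: 24%.
Aggregating (R2): 4.57002% + 1.483524% + 24% = 30.053544%.
30.053544% falls short of the 80% threshold by 49.946456 percentage points.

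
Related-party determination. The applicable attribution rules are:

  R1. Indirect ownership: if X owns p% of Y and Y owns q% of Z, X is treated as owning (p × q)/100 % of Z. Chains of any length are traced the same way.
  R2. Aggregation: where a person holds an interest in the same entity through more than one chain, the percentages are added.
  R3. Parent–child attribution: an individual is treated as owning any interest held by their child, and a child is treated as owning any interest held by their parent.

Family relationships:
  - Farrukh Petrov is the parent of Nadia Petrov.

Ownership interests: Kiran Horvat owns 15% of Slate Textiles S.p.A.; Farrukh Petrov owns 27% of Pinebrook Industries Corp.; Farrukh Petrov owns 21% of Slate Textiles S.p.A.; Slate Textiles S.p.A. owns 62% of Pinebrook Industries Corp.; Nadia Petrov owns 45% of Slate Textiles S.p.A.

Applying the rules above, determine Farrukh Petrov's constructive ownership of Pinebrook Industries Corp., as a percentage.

67.92%

By parent–child attribution (R3), Farrukh Petrov is treated as also owning Nadia Petrov's interest in Slate Textiles S.p.A, giving 21% + 45% = 66%.
Chain via Slate Textiles S.p.A. (R1): 66% × 62% = 40.92% of Pinebrook Industries Corp.
Direct interest in Pinebrook Industries Corp: 27%.
Aggregating (R2): 40.92% + 27% = 67.92%.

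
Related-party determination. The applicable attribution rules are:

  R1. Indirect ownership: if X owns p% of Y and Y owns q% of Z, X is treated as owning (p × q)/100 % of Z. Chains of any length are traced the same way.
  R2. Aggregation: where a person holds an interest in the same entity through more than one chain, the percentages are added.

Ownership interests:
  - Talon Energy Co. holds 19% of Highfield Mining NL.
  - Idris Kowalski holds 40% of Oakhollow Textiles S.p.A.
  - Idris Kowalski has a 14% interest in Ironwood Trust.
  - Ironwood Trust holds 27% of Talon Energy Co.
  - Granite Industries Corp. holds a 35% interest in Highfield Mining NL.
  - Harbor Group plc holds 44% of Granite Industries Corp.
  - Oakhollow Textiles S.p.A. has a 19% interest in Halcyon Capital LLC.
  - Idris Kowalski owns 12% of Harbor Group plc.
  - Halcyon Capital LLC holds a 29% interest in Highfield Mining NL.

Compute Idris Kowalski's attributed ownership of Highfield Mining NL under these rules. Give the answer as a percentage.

4.7702%

Chain via Oakhollow Textiles S.p.A. → Halcyon Capital LLC (R1): 40% × 19% × 29% = 2.204% of Highfield Mining NL.
Chain via Harbor Group plc → Granite Industries Corp. (R1): 12% × 44% × 35% = 1.848% of Highfield Mining NL.
Chain via Ironwood Trust → Talon Energy Co. (R1): 14% × 27% × 19% = 0.7182% of Highfield Mining NL.
Aggregating (R2): 2.204% + 1.848% + 0.7182% = 4.7702%.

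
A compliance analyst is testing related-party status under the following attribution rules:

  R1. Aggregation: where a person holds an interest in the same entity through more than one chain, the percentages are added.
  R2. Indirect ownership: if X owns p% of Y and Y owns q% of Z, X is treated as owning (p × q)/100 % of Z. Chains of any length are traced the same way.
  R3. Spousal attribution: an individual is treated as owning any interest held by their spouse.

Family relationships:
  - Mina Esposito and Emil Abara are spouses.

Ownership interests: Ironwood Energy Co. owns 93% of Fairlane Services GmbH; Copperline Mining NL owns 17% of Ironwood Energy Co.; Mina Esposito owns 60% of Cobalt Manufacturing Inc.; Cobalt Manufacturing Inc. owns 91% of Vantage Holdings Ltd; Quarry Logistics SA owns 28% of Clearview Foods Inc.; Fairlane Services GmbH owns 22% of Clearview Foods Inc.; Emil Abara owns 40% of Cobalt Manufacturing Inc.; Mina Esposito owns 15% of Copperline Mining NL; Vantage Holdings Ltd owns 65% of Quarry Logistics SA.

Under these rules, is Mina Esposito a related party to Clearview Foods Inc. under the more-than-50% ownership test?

By spousal attribution (R3), Mina Esposito is treated as also owning Emil Abara's interest in Cobalt Manufacturing Inc, giving 60% + 40% = 100%.
Chain via Copperline Mining NL → Ironwood Energy Co. → Fairlane Services GmbH (R2): 15% × 17% × 93% × 22% = 0.52173% of Clearview Foods Inc.
Chain via Cobalt Manufacturing Inc. → Vantage Holdings Ltd → Quarry Logistics SA (R2): 100% × 91% × 65% × 28% = 16.562% of Clearview Foods Inc.
Aggregating (R1): 0.52173% + 16.562% = 17.08373%.
17.08373% does not exceed the 50% threshold, so Mina is not a related party to Clearview Foods Inc.

No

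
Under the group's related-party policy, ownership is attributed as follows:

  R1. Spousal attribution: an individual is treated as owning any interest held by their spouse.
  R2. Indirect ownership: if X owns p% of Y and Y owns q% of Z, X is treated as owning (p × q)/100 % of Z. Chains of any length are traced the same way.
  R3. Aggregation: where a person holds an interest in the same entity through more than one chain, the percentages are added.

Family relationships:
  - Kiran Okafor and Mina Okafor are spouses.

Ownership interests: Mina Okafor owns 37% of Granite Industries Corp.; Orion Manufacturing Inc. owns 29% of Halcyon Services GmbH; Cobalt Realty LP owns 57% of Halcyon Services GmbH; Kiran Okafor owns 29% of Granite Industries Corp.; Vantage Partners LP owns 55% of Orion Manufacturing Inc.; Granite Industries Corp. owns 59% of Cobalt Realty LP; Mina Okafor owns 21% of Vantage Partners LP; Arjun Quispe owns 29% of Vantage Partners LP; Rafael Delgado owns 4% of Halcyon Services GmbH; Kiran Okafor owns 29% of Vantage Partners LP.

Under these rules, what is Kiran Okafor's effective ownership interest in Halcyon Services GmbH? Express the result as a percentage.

By spousal attribution (R1), Kiran Okafor is treated as also owning Mina Okafor's interest in Granite Industries Corp, giving 29% + 37% = 66%.
By spousal attribution (R1), Kiran Okafor is treated as also owning Mina Okafor's interest in Vantage Partners LP, giving 29% + 21% = 50%.
Chain via Granite Industries Corp. → Cobalt Realty LP (R2): 66% × 59% × 57% = 22.1958% of Halcyon Services GmbH.
Chain via Vantage Partners LP → Orion Manufacturing Inc. (R2): 50% × 55% × 29% = 7.975% of Halcyon Services GmbH.
Aggregating (R3): 22.1958% + 7.975% = 30.1708%.

30.1708%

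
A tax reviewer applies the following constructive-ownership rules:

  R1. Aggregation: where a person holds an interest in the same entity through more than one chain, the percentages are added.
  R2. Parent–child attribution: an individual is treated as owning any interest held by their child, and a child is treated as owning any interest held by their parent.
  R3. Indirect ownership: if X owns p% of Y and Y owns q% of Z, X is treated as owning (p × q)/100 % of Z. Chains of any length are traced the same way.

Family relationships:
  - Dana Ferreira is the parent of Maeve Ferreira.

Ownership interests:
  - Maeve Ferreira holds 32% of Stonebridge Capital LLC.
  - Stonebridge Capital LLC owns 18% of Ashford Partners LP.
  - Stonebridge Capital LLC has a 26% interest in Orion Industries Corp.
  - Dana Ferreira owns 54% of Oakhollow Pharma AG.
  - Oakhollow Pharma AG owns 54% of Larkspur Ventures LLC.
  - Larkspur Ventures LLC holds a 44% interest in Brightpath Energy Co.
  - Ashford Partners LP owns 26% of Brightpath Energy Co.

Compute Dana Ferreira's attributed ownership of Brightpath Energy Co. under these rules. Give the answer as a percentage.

14.328%

By parent–child attribution (R2), Dana Ferreira is treated as owning Maeve Ferreira's 32% interest in Stonebridge Capital LLC.
Chain via Oakhollow Pharma AG → Larkspur Ventures LLC (R3): 54% × 54% × 44% = 12.8304% of Brightpath Energy Co.
Chain via Stonebridge Capital LLC → Ashford Partners LP (R3): 32% × 18% × 26% = 1.4976% of Brightpath Energy Co.
Aggregating (R1): 12.8304% + 1.4976% = 14.328%.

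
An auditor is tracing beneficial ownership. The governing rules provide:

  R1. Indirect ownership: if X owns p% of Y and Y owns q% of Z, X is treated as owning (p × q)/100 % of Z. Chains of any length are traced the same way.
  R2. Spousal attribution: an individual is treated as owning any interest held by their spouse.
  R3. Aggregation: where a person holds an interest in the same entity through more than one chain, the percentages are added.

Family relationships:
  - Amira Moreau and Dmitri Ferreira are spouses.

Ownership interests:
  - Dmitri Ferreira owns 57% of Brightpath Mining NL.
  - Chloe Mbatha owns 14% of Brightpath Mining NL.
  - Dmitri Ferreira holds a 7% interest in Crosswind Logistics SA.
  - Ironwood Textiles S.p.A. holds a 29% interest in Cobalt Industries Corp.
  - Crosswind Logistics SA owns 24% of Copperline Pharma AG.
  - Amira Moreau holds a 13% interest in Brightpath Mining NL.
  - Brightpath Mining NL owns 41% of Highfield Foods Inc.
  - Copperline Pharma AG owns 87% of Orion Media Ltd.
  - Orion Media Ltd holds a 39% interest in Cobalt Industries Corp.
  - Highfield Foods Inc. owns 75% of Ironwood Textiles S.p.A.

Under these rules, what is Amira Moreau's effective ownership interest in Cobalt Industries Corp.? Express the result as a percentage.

By spousal attribution (R2), Amira Moreau is treated as also owning Dmitri Ferreira's interest in Brightpath Mining NL, giving 13% + 57% = 70%.
By spousal attribution (R2), Amira Moreau is treated as owning Dmitri Ferreira's 7% interest in Crosswind Logistics SA.
Chain via Brightpath Mining NL → Highfield Foods Inc. → Ironwood Textiles S.p.A. (R1): 70% × 41% × 75% × 29% = 6.24225% of Cobalt Industries Corp.
Chain via Crosswind Logistics SA → Copperline Pharma AG → Orion Media Ltd (R1): 7% × 24% × 87% × 39% = 0.570024% of Cobalt Industries Corp.
Aggregating (R3): 6.24225% + 0.570024% = 6.812274%.

6.812274%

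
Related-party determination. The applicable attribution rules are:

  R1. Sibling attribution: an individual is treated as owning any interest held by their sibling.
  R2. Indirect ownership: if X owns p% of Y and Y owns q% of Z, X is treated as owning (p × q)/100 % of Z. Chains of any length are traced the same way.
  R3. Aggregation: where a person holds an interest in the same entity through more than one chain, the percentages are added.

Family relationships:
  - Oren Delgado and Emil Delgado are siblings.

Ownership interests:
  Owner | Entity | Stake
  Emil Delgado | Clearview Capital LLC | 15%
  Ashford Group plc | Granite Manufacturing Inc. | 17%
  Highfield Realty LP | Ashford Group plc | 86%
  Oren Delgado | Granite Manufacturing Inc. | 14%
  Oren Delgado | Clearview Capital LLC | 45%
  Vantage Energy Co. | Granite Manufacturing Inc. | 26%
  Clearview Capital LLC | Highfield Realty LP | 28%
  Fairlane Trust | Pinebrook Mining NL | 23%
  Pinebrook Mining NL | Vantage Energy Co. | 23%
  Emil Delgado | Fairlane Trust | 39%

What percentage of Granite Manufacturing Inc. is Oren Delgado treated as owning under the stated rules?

By sibling attribution (R1), Oren Delgado is treated as also owning Emil Delgado's interest in Clearview Capital LLC, giving 45% + 15% = 60%.
By sibling attribution (R1), Oren Delgado is treated as owning Emil Delgado's 39% interest in Fairlane Trust.
Chain via Clearview Capital LLC → Highfield Realty LP → Ashford Group plc (R2): 60% × 28% × 86% × 17% = 2.45616% of Granite Manufacturing Inc.
Direct interest in Granite Manufacturing Inc: 14%.
Chain via Fairlane Trust → Pinebrook Mining NL → Vantage Energy Co. (R2): 39% × 23% × 23% × 26% = 0.536406% of Granite Manufacturing Inc.
Aggregating (R3): 2.45616% + 14% + 0.536406% = 16.992566%.

16.992566%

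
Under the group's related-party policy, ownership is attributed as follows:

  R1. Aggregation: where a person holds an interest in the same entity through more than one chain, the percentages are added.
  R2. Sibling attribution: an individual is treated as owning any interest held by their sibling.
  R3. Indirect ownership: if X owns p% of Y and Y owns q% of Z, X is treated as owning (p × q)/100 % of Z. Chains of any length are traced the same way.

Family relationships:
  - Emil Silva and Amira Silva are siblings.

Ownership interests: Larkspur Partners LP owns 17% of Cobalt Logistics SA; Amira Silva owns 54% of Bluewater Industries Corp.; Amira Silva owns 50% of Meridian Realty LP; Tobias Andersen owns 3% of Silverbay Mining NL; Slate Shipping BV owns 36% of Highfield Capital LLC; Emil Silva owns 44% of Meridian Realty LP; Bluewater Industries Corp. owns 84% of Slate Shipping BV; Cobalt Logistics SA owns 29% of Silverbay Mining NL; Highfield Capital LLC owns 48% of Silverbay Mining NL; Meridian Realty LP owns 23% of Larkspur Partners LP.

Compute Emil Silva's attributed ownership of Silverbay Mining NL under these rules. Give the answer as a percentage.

8.904074%

By sibling attribution (R2), Emil Silva is treated as also owning Amira Silva's interest in Meridian Realty LP, giving 44% + 50% = 94%.
By sibling attribution (R2), Emil Silva is treated as owning Amira Silva's 54% interest in Bluewater Industries Corp.
Chain via Meridian Realty LP → Larkspur Partners LP → Cobalt Logistics SA (R3): 94% × 23% × 17% × 29% = 1.065866% of Silverbay Mining NL.
Chain via Bluewater Industries Corp. → Slate Shipping BV → Highfield Capital LLC (R3): 54% × 84% × 36% × 48% = 7.838208% of Silverbay Mining NL.
Aggregating (R1): 1.065866% + 7.838208% = 8.904074%.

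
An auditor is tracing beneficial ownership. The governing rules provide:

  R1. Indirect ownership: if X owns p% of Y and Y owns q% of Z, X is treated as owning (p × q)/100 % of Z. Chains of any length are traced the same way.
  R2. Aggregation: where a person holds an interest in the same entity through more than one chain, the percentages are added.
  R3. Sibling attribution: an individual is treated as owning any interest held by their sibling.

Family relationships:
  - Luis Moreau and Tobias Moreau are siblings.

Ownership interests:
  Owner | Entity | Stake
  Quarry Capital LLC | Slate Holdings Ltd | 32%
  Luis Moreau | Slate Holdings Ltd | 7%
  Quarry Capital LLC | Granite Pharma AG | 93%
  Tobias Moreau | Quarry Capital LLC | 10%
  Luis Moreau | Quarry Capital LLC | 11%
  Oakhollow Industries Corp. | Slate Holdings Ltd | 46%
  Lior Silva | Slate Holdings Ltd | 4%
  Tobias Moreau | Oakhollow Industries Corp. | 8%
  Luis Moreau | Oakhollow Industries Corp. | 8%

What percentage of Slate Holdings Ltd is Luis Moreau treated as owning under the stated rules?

21.08%

By sibling attribution (R3), Luis Moreau is treated as also owning Tobias Moreau's interest in Quarry Capital LLC, giving 11% + 10% = 21%.
By sibling attribution (R3), Luis Moreau is treated as also owning Tobias Moreau's interest in Oakhollow Industries Corp, giving 8% + 8% = 16%.
Chain via Quarry Capital LLC (R1): 21% × 32% = 6.72% of Slate Holdings Ltd.
Chain via Oakhollow Industries Corp. (R1): 16% × 46% = 7.36% of Slate Holdings Ltd.
Direct interest in Slate Holdings Ltd: 7%.
Aggregating (R2): 6.72% + 7.36% + 7% = 21.08%.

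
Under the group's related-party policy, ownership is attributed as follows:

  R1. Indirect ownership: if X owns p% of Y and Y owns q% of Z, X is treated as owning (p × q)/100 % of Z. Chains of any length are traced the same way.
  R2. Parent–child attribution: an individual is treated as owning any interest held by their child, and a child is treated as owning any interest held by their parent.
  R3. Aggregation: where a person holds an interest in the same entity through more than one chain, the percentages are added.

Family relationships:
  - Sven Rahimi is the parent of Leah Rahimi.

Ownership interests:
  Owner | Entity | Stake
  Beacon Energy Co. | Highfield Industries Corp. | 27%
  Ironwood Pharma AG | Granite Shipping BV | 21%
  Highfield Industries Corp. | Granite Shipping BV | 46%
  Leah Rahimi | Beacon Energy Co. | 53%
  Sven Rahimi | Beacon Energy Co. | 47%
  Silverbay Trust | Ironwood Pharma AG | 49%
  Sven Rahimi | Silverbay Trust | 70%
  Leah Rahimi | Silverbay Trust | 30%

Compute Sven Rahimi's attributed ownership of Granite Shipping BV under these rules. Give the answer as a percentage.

22.71%

By parent–child attribution (R2), Sven Rahimi is treated as also owning Leah Rahimi's interest in Beacon Energy Co, giving 47% + 53% = 100%.
By parent–child attribution (R2), Sven Rahimi is treated as also owning Leah Rahimi's interest in Silverbay Trust, giving 70% + 30% = 100%.
Chain via Beacon Energy Co. → Highfield Industries Corp. (R1): 100% × 27% × 46% = 12.42% of Granite Shipping BV.
Chain via Silverbay Trust → Ironwood Pharma AG (R1): 100% × 49% × 21% = 10.29% of Granite Shipping BV.
Aggregating (R3): 12.42% + 10.29% = 22.71%.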